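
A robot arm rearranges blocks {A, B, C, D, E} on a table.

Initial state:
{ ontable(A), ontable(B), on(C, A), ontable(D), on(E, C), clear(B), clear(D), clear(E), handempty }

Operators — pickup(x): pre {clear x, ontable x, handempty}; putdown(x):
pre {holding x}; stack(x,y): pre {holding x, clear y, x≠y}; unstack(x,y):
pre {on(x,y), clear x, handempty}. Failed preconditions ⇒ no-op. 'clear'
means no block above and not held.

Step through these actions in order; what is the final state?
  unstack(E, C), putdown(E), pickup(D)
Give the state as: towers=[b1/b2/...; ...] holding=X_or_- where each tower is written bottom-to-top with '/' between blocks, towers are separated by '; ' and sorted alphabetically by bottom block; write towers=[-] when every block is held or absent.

step 1 (unstack(E, C)): towers=[A/C; B; D] holding=E
step 2 (putdown(E)): towers=[A/C; B; D; E] holding=-
step 3 (pickup(D)): towers=[A/C; B; E] holding=D

towers=[A/C; B; E] holding=D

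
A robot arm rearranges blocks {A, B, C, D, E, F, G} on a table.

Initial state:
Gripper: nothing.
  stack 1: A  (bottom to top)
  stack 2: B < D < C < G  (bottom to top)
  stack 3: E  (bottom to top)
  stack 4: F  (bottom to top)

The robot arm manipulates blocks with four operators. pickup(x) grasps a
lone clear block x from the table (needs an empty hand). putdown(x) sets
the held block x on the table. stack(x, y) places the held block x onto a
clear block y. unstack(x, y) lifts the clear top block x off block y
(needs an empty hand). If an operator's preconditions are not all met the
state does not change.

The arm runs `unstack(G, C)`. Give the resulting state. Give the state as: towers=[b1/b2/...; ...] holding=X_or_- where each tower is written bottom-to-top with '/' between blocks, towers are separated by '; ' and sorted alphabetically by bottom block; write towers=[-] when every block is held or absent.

towers=[A; B/D/C; E; F] holding=G

before: towers=[A; B/D/C/G; E; F] holding=-
pre[unstack(G, C)]: on(G,C) ok, clear(G) ok, handempty ok
all met → apply unstack(G, C)
after:  towers=[A; B/D/C; E; F] holding=G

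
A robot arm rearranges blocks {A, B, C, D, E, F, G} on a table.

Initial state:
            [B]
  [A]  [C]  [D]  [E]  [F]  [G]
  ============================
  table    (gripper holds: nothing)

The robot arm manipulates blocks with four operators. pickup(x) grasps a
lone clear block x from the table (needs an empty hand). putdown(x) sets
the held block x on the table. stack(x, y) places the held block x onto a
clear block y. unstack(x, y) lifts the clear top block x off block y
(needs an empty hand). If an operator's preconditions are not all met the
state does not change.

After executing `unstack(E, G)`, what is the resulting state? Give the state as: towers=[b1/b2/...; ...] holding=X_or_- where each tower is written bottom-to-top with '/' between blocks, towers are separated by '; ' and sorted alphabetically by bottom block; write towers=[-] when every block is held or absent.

towers=[A; C; D/B; E; F; G] holding=-

before: towers=[A; C; D/B; E; F; G] holding=-
pre[unstack(E, G)]: on(E,G) ✗, clear(E) ✓, handempty ✓
on(E,G) unmet → unstack(E, G) is a no-op
after:  towers=[A; C; D/B; E; F; G] holding=-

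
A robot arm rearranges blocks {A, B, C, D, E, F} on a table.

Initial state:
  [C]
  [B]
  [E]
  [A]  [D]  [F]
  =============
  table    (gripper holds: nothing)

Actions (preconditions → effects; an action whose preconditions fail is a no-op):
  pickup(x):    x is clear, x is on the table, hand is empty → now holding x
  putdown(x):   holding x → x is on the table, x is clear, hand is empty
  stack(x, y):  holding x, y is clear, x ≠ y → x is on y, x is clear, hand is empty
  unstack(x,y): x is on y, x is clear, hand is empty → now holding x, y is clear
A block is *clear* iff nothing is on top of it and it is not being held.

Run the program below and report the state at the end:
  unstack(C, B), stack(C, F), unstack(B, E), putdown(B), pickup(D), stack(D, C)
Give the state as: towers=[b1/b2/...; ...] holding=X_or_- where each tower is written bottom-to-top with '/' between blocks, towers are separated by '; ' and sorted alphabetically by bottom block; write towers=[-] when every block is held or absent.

towers=[A/E; B; F/C/D] holding=-

step 1 (unstack(C, B)): towers=[A/E/B; D; F] holding=C
step 2 (stack(C, F)): towers=[A/E/B; D; F/C] holding=-
step 3 (unstack(B, E)): towers=[A/E; D; F/C] holding=B
step 4 (putdown(B)): towers=[A/E; B; D; F/C] holding=-
step 5 (pickup(D)): towers=[A/E; B; F/C] holding=D
step 6 (stack(D, C)): towers=[A/E; B; F/C/D] holding=-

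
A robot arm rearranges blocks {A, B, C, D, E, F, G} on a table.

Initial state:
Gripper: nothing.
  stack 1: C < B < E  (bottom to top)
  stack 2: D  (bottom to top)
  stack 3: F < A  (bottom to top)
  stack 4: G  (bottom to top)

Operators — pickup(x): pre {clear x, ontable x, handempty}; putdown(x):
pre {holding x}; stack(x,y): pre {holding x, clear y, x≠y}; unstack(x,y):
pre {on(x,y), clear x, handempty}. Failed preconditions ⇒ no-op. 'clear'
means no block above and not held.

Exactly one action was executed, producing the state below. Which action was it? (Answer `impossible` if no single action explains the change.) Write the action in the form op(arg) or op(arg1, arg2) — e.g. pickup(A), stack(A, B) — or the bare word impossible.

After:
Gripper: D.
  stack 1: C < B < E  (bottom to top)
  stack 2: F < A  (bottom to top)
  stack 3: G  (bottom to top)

target: towers=[C/B/E; F/A; G] holding=D
         pickup(G) → towers=[C/B/E; D; F/A] holding=G
         pickup(D) → towers=[C/B/E; F/A; G] holding=D  ← match
     unstack(A, F) → towers=[C/B/E; D; F; G] holding=A
     unstack(E, B) → towers=[C/B; D; F/A; G] holding=E

pickup(D)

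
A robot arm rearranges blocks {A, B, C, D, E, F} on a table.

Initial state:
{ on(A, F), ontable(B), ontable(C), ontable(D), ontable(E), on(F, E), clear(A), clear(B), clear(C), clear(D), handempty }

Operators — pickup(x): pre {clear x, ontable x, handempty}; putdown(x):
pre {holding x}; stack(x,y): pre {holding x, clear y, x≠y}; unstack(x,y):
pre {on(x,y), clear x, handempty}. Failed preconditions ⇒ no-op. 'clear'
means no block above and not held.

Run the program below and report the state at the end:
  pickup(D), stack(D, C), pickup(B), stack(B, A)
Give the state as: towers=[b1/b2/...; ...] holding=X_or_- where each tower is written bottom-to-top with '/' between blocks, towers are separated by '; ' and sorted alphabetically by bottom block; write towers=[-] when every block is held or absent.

towers=[C/D; E/F/A/B] holding=-

step 1 (pickup(D)): towers=[B; C; E/F/A] holding=D
step 2 (stack(D, C)): towers=[B; C/D; E/F/A] holding=-
step 3 (pickup(B)): towers=[C/D; E/F/A] holding=B
step 4 (stack(B, A)): towers=[C/D; E/F/A/B] holding=-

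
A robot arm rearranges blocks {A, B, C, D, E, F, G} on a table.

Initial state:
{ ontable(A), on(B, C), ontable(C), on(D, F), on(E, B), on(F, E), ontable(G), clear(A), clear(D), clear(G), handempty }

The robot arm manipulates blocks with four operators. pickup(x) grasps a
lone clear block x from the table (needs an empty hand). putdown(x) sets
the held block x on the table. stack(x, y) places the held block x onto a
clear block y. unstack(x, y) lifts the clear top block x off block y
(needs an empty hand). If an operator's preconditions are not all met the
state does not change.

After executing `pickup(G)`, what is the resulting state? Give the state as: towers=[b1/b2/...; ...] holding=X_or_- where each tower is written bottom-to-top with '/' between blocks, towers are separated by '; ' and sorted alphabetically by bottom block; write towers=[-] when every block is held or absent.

towers=[A; C/B/E/F/D] holding=G

before: towers=[A; C/B/E/F/D; G] holding=-
pre[pickup(G)]: clear(G) ok, ontable(G) ok, handempty ok
all met → apply pickup(G)
after:  towers=[A; C/B/E/F/D] holding=G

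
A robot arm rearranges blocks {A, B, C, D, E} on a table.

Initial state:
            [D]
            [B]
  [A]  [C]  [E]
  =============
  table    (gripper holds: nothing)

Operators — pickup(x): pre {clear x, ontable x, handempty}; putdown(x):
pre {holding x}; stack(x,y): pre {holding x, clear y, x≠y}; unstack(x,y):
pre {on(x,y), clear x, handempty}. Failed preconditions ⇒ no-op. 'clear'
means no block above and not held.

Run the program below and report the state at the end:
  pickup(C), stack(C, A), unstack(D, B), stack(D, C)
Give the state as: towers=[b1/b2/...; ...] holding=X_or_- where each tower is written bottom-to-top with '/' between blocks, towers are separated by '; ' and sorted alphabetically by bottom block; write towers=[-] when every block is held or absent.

step 1 (pickup(C)): towers=[A; E/B/D] holding=C
step 2 (stack(C, A)): towers=[A/C; E/B/D] holding=-
step 3 (unstack(D, B)): towers=[A/C; E/B] holding=D
step 4 (stack(D, C)): towers=[A/C/D; E/B] holding=-

towers=[A/C/D; E/B] holding=-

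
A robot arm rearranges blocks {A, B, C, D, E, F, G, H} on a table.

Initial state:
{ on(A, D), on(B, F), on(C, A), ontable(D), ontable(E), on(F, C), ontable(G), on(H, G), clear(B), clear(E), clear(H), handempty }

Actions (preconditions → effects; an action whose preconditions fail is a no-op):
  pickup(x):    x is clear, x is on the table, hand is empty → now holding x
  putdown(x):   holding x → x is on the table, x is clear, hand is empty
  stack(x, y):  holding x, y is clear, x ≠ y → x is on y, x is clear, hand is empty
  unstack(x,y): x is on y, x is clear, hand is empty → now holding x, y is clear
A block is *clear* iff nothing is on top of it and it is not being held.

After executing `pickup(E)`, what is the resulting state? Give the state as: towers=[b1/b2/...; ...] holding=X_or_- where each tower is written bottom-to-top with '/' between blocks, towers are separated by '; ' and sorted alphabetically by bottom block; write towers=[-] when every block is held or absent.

towers=[D/A/C/F/B; G/H] holding=E

before: towers=[D/A/C/F/B; E; G/H] holding=-
pre[pickup(E)]: clear(E) yes, ontable(E) yes, handempty yes
all met → apply pickup(E)
after:  towers=[D/A/C/F/B; G/H] holding=E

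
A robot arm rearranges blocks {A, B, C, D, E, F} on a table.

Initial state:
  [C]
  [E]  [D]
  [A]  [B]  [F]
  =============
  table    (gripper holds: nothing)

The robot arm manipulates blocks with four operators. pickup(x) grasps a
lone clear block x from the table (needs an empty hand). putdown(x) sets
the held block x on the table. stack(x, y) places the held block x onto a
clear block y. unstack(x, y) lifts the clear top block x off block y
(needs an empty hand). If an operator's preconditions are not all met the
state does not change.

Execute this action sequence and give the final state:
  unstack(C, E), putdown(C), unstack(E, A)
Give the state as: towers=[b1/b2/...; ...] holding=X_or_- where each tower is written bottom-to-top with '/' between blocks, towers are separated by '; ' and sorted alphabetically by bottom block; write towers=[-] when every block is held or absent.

towers=[A; B/D; C; F] holding=E

step 1 (unstack(C, E)): towers=[A/E; B/D; F] holding=C
step 2 (putdown(C)): towers=[A/E; B/D; C; F] holding=-
step 3 (unstack(E, A)): towers=[A; B/D; C; F] holding=E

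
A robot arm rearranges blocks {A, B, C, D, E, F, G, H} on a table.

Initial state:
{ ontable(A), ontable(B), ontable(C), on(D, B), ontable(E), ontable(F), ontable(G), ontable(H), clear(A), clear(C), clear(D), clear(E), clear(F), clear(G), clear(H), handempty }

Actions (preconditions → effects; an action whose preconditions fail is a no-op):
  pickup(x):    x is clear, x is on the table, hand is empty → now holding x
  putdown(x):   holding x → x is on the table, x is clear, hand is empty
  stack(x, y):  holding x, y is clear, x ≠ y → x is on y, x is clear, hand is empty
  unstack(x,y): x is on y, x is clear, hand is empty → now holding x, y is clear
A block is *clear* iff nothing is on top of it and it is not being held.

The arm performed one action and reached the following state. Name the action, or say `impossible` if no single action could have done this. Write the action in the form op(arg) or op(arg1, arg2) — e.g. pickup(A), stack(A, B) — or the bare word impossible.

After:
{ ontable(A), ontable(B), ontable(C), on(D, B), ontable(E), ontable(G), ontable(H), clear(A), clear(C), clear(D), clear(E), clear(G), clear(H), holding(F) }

target: towers=[A; B/D; C; E; G; H] holding=F
         pickup(G) → towers=[A; B/D; C; E; F; H] holding=G
         pickup(A) → towers=[B/D; C; E; F; G; H] holding=A
         pickup(E) → towers=[A; B/D; C; F; G; H] holding=E
         pickup(H) → towers=[A; B/D; C; E; F; G] holding=H
         pickup(F) → towers=[A; B/D; C; E; G; H] holding=F  ← match
     unstack(D, B) → towers=[A; B; C; E; F; G; H] holding=D
         pickup(C) → towers=[A; B/D; E; F; G; H] holding=C

pickup(F)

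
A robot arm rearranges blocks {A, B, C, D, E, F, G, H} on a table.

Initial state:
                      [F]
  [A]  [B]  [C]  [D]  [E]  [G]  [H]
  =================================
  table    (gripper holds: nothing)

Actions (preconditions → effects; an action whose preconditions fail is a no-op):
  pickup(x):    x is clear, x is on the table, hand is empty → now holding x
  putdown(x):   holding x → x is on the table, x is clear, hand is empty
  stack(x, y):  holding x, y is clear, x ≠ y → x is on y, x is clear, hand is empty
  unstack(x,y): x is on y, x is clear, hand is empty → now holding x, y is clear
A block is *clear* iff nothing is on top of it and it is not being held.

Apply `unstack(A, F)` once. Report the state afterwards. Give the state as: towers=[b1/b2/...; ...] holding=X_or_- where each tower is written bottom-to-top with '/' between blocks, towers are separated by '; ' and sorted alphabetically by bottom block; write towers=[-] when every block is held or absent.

before: towers=[A; B; C; D; E/F; G; H] holding=-
pre[unstack(A, F)]: on(A,F) fail, clear(A) ok, handempty ok
on(A,F) unmet → unstack(A, F) is a no-op
after:  towers=[A; B; C; D; E/F; G; H] holding=-

towers=[A; B; C; D; E/F; G; H] holding=-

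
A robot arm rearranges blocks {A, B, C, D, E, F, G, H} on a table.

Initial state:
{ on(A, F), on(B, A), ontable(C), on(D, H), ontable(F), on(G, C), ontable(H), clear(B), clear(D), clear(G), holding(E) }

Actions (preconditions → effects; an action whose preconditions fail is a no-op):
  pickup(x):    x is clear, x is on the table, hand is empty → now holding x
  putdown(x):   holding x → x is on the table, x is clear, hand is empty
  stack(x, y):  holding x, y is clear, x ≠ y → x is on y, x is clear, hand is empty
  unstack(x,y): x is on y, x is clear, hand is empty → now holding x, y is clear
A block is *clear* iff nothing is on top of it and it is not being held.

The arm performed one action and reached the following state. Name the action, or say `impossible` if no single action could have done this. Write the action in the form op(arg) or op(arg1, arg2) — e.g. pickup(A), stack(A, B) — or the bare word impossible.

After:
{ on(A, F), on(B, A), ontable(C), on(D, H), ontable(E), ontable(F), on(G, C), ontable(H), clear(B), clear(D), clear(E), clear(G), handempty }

target: towers=[C/G; E; F/A/B; H/D] holding=-
        putdown(E) → towers=[C/G; E; F/A/B; H/D] holding=-  ← match
       stack(E, G) → towers=[C/G/E; F/A/B; H/D] holding=-
       stack(E, B) → towers=[C/G; F/A/B/E; H/D] holding=-
       stack(E, D) → towers=[C/G; F/A/B; H/D/E] holding=-

putdown(E)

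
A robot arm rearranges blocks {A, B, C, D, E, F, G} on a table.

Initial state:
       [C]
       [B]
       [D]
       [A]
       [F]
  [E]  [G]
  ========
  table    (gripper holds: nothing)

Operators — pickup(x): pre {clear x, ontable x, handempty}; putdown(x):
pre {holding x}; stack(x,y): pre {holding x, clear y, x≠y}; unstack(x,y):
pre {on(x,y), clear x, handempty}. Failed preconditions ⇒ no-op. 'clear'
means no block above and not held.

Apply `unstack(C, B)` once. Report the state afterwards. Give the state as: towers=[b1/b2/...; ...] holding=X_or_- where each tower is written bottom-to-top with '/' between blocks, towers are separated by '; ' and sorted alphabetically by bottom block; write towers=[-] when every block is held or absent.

before: towers=[E; G/F/A/D/B/C] holding=-
pre[unstack(C, B)]: on(C,B) ✓, clear(C) ✓, handempty ✓
all met → apply unstack(C, B)
after:  towers=[E; G/F/A/D/B] holding=C

towers=[E; G/F/A/D/B] holding=C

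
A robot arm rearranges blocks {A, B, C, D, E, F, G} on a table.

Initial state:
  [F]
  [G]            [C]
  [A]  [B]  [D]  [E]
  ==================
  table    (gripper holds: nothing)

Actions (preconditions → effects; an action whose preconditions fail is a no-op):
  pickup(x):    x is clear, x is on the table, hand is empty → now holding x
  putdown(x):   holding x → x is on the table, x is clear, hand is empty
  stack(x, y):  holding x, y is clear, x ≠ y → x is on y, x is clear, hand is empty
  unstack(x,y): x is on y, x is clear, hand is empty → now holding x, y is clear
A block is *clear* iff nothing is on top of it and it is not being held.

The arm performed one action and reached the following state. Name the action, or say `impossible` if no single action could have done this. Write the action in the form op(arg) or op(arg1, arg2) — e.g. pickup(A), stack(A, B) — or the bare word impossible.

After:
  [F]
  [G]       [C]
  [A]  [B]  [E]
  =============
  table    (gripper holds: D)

target: towers=[A/G/F; B; E/C] holding=D
         pickup(B) → towers=[A/G/F; D; E/C] holding=B
     unstack(F, G) → towers=[A/G; B; D; E/C] holding=F
         pickup(D) → towers=[A/G/F; B; E/C] holding=D  ← match
     unstack(C, E) → towers=[A/G/F; B; D; E] holding=C

pickup(D)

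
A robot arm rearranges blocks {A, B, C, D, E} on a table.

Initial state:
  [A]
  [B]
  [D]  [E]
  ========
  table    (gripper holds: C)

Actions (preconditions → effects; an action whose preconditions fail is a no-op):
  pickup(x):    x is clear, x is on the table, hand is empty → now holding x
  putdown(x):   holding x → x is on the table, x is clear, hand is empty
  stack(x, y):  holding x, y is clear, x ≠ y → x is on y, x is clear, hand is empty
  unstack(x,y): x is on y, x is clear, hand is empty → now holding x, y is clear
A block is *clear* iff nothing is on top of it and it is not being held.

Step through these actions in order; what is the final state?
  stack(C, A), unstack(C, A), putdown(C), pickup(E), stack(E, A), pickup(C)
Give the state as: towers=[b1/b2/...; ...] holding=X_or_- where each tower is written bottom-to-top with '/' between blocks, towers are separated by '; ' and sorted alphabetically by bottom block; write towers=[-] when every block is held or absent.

towers=[D/B/A/E] holding=C

step 1 (stack(C, A)): towers=[D/B/A/C; E] holding=-
step 2 (unstack(C, A)): towers=[D/B/A; E] holding=C
step 3 (putdown(C)): towers=[C; D/B/A; E] holding=-
step 4 (pickup(E)): towers=[C; D/B/A] holding=E
step 5 (stack(E, A)): towers=[C; D/B/A/E] holding=-
step 6 (pickup(C)): towers=[D/B/A/E] holding=C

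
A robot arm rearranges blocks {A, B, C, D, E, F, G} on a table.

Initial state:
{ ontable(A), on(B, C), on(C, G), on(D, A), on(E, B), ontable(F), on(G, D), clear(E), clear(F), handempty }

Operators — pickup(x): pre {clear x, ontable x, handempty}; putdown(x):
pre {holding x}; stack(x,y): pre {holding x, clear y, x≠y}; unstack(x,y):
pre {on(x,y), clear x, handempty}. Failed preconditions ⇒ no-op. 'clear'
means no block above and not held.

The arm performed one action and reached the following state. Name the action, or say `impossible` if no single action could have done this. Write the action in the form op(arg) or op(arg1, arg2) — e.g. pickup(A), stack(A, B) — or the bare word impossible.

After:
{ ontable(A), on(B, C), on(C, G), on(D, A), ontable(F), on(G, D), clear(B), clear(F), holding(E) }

target: towers=[A/D/G/C/B; F] holding=E
         pickup(F) → towers=[A/D/G/C/B/E] holding=F
     unstack(E, B) → towers=[A/D/G/C/B; F] holding=E  ← match

unstack(E, B)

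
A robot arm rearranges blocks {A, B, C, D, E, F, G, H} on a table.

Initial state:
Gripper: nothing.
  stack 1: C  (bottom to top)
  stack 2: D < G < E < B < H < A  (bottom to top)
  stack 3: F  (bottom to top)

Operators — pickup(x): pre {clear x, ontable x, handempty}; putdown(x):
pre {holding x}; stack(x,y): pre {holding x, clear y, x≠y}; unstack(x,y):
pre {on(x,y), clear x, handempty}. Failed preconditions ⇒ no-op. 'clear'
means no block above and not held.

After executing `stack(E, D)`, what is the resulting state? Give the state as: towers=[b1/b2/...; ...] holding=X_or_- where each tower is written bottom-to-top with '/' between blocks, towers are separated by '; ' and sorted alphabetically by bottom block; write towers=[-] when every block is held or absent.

towers=[C; D/G/E/B/H/A; F] holding=-

before: towers=[C; D/G/E/B/H/A; F] holding=-
pre[stack(E, D)]: holding(E) ✗, clear(D) ✗, E≠D ✓
holding(E), clear(D) unmet → stack(E, D) is a no-op
after:  towers=[C; D/G/E/B/H/A; F] holding=-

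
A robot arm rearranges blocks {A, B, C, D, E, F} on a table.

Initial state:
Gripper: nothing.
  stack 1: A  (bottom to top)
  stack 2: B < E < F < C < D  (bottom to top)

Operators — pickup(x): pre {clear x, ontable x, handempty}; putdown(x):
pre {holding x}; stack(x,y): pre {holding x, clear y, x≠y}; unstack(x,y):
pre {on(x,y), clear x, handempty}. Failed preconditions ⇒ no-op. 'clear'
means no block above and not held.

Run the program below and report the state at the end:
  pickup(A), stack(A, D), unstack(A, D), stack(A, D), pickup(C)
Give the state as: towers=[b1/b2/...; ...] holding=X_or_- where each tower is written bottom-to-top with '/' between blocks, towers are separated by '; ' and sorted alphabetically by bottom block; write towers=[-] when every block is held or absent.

towers=[B/E/F/C/D/A] holding=-

step 1 (pickup(A)): towers=[B/E/F/C/D] holding=A
step 2 (stack(A, D)): towers=[B/E/F/C/D/A] holding=-
step 3 (unstack(A, D)): towers=[B/E/F/C/D] holding=A
step 4 (stack(A, D)): towers=[B/E/F/C/D/A] holding=-
step 5 (pickup(C)) [no-op]: towers=[B/E/F/C/D/A] holding=-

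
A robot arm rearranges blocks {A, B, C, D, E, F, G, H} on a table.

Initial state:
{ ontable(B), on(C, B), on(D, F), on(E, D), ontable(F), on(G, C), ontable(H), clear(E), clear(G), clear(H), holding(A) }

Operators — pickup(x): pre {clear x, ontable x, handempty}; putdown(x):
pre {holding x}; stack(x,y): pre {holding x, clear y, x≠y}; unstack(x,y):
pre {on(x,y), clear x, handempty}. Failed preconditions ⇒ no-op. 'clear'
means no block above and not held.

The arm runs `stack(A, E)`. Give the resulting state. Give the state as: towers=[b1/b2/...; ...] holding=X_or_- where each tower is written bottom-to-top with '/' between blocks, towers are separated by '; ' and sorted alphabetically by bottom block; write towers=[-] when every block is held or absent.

before: towers=[B/C/G; F/D/E; H] holding=A
pre[stack(A, E)]: holding(A) yes, clear(E) yes, A≠E yes
all met → apply stack(A, E)
after:  towers=[B/C/G; F/D/E/A; H] holding=-

towers=[B/C/G; F/D/E/A; H] holding=-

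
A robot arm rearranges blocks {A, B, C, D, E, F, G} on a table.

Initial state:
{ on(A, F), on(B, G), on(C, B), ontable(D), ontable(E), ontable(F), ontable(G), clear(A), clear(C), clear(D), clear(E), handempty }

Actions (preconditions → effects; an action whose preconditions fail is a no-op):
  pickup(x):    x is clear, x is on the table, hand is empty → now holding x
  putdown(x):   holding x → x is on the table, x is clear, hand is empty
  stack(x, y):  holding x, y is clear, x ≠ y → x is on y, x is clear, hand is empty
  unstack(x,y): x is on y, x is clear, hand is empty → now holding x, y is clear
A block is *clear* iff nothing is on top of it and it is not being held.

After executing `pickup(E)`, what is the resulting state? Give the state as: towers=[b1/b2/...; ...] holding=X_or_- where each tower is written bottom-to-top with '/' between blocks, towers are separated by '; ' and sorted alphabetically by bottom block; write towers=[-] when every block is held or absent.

towers=[D; F/A; G/B/C] holding=E

before: towers=[D; E; F/A; G/B/C] holding=-
pre[pickup(E)]: clear(E) ✓, ontable(E) ✓, handempty ✓
all met → apply pickup(E)
after:  towers=[D; F/A; G/B/C] holding=E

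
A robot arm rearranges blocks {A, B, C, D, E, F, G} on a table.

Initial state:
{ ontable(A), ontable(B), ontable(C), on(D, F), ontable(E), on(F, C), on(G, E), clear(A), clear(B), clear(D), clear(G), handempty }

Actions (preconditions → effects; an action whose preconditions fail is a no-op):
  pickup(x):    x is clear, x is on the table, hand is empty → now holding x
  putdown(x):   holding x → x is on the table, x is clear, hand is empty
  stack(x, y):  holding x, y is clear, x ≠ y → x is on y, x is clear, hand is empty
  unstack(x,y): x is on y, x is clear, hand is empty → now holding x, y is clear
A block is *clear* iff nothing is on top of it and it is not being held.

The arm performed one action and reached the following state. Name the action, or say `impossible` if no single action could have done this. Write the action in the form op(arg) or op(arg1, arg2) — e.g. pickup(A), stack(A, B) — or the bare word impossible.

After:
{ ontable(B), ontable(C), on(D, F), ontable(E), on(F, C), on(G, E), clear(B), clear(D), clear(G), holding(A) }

pickup(A)

target: towers=[B; C/F/D; E/G] holding=A
         pickup(B) → towers=[A; C/F/D; E/G] holding=B
     unstack(G, E) → towers=[A; B; C/F/D; E] holding=G
     unstack(D, F) → towers=[A; B; C/F; E/G] holding=D
         pickup(A) → towers=[B; C/F/D; E/G] holding=A  ← match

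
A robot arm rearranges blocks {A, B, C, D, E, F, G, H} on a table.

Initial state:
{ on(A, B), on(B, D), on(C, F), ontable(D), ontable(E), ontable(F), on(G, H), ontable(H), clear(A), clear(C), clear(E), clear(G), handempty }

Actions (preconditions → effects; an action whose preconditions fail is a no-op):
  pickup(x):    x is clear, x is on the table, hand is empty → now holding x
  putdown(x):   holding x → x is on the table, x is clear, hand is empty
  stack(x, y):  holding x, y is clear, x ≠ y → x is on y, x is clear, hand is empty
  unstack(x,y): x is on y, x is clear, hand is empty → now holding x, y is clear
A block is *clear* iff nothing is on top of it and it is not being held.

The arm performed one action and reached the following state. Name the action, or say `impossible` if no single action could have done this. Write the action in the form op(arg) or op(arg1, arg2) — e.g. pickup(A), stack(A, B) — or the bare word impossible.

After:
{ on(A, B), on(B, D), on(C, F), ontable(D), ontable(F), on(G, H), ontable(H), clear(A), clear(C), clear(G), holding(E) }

target: towers=[D/B/A; F/C; H/G] holding=E
     unstack(G, H) → towers=[D/B/A; E; F/C; H] holding=G
     unstack(A, B) → towers=[D/B; E; F/C; H/G] holding=A
         pickup(E) → towers=[D/B/A; F/C; H/G] holding=E  ← match
     unstack(C, F) → towers=[D/B/A; E; F; H/G] holding=C

pickup(E)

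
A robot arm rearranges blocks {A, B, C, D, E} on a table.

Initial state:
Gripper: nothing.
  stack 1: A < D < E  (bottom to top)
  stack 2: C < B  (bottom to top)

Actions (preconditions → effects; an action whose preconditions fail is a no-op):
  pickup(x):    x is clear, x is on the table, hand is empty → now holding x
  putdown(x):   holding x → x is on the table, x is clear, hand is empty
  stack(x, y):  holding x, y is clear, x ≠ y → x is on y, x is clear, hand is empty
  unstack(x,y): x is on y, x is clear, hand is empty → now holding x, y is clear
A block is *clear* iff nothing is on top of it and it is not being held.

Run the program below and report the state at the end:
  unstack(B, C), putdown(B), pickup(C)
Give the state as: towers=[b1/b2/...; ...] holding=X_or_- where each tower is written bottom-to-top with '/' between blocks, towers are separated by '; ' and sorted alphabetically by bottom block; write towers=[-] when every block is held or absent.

step 1 (unstack(B, C)): towers=[A/D/E; C] holding=B
step 2 (putdown(B)): towers=[A/D/E; B; C] holding=-
step 3 (pickup(C)): towers=[A/D/E; B] holding=C

towers=[A/D/E; B] holding=C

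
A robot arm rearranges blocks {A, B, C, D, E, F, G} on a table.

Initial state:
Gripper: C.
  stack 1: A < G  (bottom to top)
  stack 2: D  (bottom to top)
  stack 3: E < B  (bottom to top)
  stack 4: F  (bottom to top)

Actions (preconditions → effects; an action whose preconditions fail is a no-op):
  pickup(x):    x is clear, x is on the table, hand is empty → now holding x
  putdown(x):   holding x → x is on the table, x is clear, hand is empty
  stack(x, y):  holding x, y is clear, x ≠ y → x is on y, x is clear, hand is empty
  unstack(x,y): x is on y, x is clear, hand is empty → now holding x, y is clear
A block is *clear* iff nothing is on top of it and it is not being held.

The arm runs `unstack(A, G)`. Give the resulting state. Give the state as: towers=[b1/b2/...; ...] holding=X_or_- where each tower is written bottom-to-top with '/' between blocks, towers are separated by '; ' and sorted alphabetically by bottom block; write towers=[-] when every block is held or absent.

towers=[A/G; D; E/B; F] holding=C

before: towers=[A/G; D; E/B; F] holding=C
pre[unstack(A, G)]: on(A,G) ✗, clear(A) ✗, handempty ✗
on(A,G), clear(A), handempty unmet → unstack(A, G) is a no-op
after:  towers=[A/G; D; E/B; F] holding=C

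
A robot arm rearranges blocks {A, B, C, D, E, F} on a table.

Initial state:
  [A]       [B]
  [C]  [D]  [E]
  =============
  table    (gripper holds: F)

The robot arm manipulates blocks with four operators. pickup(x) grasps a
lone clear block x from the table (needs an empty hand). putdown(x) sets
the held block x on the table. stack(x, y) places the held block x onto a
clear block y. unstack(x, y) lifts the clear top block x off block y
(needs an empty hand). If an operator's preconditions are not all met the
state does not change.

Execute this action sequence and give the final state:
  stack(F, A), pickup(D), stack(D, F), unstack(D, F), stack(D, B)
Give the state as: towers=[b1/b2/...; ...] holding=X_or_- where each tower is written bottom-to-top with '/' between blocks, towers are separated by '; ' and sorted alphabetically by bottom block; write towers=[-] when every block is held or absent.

step 1 (stack(F, A)): towers=[C/A/F; D; E/B] holding=-
step 2 (pickup(D)): towers=[C/A/F; E/B] holding=D
step 3 (stack(D, F)): towers=[C/A/F/D; E/B] holding=-
step 4 (unstack(D, F)): towers=[C/A/F; E/B] holding=D
step 5 (stack(D, B)): towers=[C/A/F; E/B/D] holding=-

towers=[C/A/F; E/B/D] holding=-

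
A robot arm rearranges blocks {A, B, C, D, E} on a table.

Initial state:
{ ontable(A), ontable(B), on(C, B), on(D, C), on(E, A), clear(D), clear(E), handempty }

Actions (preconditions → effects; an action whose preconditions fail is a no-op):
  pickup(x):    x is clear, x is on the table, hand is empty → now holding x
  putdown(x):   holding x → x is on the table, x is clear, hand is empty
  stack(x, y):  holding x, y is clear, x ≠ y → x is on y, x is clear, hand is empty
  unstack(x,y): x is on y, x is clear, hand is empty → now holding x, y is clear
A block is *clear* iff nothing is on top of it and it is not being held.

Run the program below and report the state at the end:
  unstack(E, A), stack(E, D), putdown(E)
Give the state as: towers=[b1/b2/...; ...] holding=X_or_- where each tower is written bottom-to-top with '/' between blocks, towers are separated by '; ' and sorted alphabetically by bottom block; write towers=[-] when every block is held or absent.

towers=[A; B/C/D/E] holding=-

step 1 (unstack(E, A)): towers=[A; B/C/D] holding=E
step 2 (stack(E, D)): towers=[A; B/C/D/E] holding=-
step 3 (putdown(E)) [no-op]: towers=[A; B/C/D/E] holding=-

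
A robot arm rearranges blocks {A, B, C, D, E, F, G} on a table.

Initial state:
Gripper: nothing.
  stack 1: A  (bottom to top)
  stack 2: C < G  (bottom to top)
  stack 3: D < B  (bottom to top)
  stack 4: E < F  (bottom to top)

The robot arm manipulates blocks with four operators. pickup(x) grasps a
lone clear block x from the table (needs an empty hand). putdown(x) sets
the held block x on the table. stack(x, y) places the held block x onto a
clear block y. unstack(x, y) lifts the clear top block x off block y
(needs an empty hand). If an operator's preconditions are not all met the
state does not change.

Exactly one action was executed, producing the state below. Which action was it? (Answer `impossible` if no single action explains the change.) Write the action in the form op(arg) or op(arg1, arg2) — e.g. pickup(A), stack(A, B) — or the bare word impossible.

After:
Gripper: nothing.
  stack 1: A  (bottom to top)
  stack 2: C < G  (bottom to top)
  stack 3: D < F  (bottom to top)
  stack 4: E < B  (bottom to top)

target: towers=[A; C/G; D/F; E/B] holding=-
     unstack(B, D) → towers=[A; C/G; D; E/F] holding=B
     unstack(F, E) → towers=[A; C/G; D/B; E] holding=F
     unstack(G, C) → towers=[A; C; D/B; E/F] holding=G
         pickup(A) → towers=[C/G; D/B; E/F] holding=A
none of the 4 applicable actions match → impossible

impossible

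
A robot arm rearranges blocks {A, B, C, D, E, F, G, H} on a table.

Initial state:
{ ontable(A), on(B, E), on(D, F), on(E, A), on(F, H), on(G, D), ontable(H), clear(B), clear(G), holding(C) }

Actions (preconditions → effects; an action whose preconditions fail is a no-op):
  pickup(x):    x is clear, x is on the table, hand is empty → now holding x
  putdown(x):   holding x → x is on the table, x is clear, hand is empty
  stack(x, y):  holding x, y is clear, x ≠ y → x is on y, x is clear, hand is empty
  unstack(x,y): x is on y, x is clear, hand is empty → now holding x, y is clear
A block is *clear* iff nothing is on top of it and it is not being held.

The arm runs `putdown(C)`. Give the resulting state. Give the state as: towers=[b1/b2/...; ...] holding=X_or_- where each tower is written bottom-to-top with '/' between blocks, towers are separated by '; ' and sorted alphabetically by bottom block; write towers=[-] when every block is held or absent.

before: towers=[A/E/B; H/F/D/G] holding=C
pre[putdown(C)]: holding(C) ✓
all met → apply putdown(C)
after:  towers=[A/E/B; C; H/F/D/G] holding=-

towers=[A/E/B; C; H/F/D/G] holding=-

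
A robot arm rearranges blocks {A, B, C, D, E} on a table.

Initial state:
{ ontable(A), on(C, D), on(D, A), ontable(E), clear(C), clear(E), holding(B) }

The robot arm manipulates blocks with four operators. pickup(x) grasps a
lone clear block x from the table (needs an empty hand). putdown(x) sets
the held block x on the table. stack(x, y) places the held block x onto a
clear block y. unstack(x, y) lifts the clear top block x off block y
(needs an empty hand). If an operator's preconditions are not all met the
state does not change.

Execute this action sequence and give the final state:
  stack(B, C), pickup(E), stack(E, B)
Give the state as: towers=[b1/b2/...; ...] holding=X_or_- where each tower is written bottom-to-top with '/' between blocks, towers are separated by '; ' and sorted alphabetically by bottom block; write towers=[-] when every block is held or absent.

step 1 (stack(B, C)): towers=[A/D/C/B; E] holding=-
step 2 (pickup(E)): towers=[A/D/C/B] holding=E
step 3 (stack(E, B)): towers=[A/D/C/B/E] holding=-

towers=[A/D/C/B/E] holding=-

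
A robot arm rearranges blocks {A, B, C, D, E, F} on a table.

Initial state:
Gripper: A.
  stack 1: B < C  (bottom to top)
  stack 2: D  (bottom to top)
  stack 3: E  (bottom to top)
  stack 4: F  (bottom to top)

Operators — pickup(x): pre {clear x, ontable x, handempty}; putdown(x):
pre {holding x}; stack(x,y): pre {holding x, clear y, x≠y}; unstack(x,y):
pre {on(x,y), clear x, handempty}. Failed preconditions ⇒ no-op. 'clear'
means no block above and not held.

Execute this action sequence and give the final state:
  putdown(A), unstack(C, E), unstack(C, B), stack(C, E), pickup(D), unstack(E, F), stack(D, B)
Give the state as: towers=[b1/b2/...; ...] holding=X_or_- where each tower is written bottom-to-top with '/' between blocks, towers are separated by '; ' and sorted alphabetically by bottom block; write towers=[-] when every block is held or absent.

towers=[A; B/D; E/C; F] holding=-

step 1 (putdown(A)): towers=[A; B/C; D; E; F] holding=-
step 2 (unstack(C, E)) [no-op]: towers=[A; B/C; D; E; F] holding=-
step 3 (unstack(C, B)): towers=[A; B; D; E; F] holding=C
step 4 (stack(C, E)): towers=[A; B; D; E/C; F] holding=-
step 5 (pickup(D)): towers=[A; B; E/C; F] holding=D
step 6 (unstack(E, F)) [no-op]: towers=[A; B; E/C; F] holding=D
step 7 (stack(D, B)): towers=[A; B/D; E/C; F] holding=-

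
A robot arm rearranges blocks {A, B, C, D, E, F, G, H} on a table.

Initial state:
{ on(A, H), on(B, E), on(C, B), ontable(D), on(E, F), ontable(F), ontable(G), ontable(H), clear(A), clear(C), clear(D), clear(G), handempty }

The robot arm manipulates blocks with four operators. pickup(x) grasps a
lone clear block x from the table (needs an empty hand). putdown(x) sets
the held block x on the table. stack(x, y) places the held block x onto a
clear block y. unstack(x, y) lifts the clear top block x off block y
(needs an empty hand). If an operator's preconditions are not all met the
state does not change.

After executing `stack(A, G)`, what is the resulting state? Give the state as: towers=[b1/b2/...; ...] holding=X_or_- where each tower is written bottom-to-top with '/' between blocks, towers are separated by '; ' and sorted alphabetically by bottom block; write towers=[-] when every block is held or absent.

before: towers=[D; F/E/B/C; G; H/A] holding=-
pre[stack(A, G)]: holding(A) no, clear(G) yes, A≠G yes
holding(A) unmet → stack(A, G) is a no-op
after:  towers=[D; F/E/B/C; G; H/A] holding=-

towers=[D; F/E/B/C; G; H/A] holding=-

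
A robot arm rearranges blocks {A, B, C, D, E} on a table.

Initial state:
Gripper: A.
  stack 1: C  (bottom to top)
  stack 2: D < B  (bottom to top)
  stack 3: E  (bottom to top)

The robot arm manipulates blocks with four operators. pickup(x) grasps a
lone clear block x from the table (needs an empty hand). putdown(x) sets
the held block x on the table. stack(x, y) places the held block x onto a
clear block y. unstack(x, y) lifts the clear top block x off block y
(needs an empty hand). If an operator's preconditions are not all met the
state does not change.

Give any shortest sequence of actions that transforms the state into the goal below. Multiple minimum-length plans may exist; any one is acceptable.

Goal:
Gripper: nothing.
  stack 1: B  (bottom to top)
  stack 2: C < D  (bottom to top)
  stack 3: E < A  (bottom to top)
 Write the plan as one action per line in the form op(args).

step 1 (stack(A, E)): towers=[C; D/B; E/A] holding=-
step 2 (unstack(B, D)): towers=[C; D; E/A] holding=B
step 3 (putdown(B)): towers=[B; C; D; E/A] holding=-
step 4 (pickup(D)): towers=[B; C; E/A] holding=D
step 5 (stack(D, C)): towers=[B; C/D; E/A] holding=-
goal check: towers=[B; C/D; E/A] holding=- — reached (length 5, optimal by BFS)

stack(A, E)
unstack(B, D)
putdown(B)
pickup(D)
stack(D, C)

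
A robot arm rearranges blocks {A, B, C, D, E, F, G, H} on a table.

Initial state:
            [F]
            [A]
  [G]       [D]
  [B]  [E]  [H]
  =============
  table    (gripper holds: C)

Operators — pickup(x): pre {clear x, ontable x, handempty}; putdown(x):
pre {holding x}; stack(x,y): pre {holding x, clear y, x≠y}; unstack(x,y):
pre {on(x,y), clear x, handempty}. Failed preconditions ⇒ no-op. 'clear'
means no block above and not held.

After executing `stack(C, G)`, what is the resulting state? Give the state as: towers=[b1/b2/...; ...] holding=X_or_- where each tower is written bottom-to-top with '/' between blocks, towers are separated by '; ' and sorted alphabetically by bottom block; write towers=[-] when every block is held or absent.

before: towers=[B/G; E; H/D/A/F] holding=C
pre[stack(C, G)]: holding(C) ok, clear(G) ok, C≠G ok
all met → apply stack(C, G)
after:  towers=[B/G/C; E; H/D/A/F] holding=-

towers=[B/G/C; E; H/D/A/F] holding=-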